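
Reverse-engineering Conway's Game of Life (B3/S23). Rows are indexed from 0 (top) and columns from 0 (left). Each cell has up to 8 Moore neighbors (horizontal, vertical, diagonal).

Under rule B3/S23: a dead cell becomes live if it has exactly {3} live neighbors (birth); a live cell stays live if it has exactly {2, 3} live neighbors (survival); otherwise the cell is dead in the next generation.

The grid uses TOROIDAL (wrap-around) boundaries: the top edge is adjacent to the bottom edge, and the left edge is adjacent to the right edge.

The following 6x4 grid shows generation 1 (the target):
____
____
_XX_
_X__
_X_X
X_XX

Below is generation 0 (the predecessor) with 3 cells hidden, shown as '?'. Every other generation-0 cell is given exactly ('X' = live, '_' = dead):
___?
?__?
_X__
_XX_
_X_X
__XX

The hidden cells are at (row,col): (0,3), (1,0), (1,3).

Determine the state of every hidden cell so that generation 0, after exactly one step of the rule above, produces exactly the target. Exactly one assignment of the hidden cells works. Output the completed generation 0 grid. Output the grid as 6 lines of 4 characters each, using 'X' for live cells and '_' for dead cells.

Answer: ____
____
_X__
_XX_
_X_X
__XX

Derivation:
Hidden generation-0 cells (in order): (0,3), (1,0), (1,3).
A hidden cell only influences target cells in its own 3x3 neighborhood. Try each of the 2^3 = 8 assignments, step the completed generation 0 forward once under B3/S23, and compare with the target:
  (0,3)=_ (1,0)=_ (1,3)=_ -> step reproduces the target at every cell -> ACCEPT
  (0,3)=_ (1,0)=_ (1,3)=X -> step gives (0,2)='X' but target has '_' -> reject
  (0,3)=_ (1,0)=X (1,3)=_ -> step gives (0,3)='X' but target has '_' -> reject
  (0,3)=_ (1,0)=X (1,3)=X -> step gives (0,0)='X' but target has '_' -> reject
  (0,3)=X (1,0)=_ (1,3)=_ -> step gives (0,2)='X' but target has '_' -> reject
  (0,3)=X (1,0)=_ (1,3)=X -> step gives (0,0)='X' but target has '_' -> reject
  (0,3)=X (1,0)=X (1,3)=_ -> step gives (0,0)='X' but target has '_' -> reject
  (0,3)=X (1,0)=X (1,3)=X -> step gives (1,0)='X' but target has '_' -> reject
Unique solution: (0,3)=dead, (1,0)=dead, (1,3)=dead.
Check: live-neighbor counts of every cell in the completed generation 0:
1122
1110
2231
4342
4363
3232
Applying B3/S23 to generation 0 with these counts gives:
____
____
_XX_
_X__
_X_X
X_XX
which matches the target exactly.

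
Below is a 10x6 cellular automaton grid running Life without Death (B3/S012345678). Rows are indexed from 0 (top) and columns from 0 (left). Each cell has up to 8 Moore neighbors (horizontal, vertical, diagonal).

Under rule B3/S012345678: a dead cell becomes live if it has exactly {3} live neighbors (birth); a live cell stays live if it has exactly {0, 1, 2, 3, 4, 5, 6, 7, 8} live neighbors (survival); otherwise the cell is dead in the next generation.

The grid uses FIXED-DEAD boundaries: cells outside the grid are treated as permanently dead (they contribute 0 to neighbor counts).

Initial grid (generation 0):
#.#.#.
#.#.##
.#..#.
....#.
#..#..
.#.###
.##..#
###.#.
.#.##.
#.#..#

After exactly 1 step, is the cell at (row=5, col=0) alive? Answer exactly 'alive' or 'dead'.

Answer: alive

Derivation:
Simulating step by step:
Generation 0 (given above): 29 live cells
Generation 1: 39 live cells
#.#.##
#.#.##
.#..#.
...##.
#.##.#
##.###
.##..#
###.##
.#.###
######

Cell (5,0) at generation 1: 1 -> alive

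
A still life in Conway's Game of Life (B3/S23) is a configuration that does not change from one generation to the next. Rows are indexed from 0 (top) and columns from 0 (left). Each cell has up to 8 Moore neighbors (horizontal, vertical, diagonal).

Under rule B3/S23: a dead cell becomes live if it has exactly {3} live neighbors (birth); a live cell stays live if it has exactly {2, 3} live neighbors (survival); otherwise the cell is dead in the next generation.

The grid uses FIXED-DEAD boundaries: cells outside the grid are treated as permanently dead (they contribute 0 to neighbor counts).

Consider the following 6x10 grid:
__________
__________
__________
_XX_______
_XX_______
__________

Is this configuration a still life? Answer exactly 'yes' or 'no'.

Compute generation 1 and compare to generation 0 (given above):
Generation 1:
__________
__________
__________
_XX_______
_XX_______
__________
The grids are IDENTICAL -> still life.

Answer: yes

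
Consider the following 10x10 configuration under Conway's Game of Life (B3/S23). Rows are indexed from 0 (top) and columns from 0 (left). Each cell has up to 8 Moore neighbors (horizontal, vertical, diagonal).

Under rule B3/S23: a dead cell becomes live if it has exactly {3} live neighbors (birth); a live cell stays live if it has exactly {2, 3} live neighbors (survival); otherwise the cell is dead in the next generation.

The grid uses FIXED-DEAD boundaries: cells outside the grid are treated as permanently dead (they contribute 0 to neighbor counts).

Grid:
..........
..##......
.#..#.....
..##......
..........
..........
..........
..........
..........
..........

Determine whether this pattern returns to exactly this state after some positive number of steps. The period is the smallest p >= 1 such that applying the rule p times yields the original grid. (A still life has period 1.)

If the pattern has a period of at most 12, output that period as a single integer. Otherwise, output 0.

Answer: 1

Derivation:
Simulating and comparing each generation to the original:
Gen 0 (original, given above): 6 live cells
Gen 1: 6 live cells, MATCHES original -> period = 1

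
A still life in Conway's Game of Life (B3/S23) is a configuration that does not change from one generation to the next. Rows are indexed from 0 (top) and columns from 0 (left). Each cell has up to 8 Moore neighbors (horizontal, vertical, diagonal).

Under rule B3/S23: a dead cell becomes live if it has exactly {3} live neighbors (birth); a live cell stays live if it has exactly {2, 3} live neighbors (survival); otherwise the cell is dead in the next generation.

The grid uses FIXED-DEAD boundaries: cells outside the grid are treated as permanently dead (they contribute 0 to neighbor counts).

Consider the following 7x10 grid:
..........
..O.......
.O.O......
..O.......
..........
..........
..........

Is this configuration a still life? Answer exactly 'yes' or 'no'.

Answer: yes

Derivation:
Compute generation 1 and compare to generation 0 (given above):
Generation 1:
..........
..O.......
.O.O......
..O.......
..........
..........
..........
The grids are IDENTICAL -> still life.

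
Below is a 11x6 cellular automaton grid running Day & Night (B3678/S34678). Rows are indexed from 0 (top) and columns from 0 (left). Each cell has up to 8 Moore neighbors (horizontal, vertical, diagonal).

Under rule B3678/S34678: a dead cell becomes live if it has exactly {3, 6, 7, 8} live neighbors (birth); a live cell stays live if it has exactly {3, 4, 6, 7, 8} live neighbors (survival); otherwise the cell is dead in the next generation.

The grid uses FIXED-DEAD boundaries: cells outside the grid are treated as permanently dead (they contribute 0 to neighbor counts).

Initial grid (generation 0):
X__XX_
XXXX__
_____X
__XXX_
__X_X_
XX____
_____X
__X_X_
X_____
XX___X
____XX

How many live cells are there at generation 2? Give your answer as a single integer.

Answer: 3

Derivation:
Simulating step by step:
Generation 0 (given above): 24 live cells
Generation 1: 10 live cells
___X__
_XXX__
______
___XXX
__X___
______
_X____
______
______
____X_
______
Generation 2: 3 live cells
______
__X___
______
______
___XX_
______
______
______
______
______
______
Population at generation 2: 3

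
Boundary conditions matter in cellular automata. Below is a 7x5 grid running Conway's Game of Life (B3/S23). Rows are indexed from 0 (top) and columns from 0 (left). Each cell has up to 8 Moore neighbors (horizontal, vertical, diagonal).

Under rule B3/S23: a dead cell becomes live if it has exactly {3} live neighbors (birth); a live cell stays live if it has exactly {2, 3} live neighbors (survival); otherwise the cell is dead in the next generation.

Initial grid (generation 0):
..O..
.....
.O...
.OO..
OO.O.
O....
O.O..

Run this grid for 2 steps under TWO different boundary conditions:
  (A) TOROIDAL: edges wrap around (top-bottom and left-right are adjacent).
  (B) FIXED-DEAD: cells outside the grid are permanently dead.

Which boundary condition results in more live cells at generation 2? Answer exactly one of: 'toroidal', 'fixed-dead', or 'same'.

Answer: toroidal

Derivation:
Under TOROIDAL boundary, generation 2:
.....
.OO..
.....
OO...
OO..O
OO..O
.O...
Population = 11

Under FIXED-DEAD boundary, generation 2:
.....
.....
.....
.O...
.O...
O....
.O...
Population = 4

Comparison: toroidal=11, fixed-dead=4 -> toroidal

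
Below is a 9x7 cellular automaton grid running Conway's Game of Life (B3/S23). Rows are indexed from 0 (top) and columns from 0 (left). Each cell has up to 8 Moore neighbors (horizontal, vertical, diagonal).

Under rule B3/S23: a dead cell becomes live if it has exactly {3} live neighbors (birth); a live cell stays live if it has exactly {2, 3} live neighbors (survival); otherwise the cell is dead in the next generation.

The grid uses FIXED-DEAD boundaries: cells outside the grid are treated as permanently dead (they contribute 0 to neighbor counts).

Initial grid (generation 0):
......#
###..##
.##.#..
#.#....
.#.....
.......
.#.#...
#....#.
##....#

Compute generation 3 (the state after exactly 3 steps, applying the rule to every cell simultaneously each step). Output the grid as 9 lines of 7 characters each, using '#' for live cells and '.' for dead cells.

Simulating step by step:
Generation 0 (given above): 19 live cells
Generation 1: 18 live cells
.#...##
#.##.##
.....#.
#.##...
.#.....
..#....
.......
#.#....
##.....
Generation 2: 17 live cells
.##.###
.##....
.....##
.##....
.#.#...
.......
.#.....
#......
##.....
Generation 3: 15 live cells
(generation 3 grid is the final answer)

Answer: .###.#.
.####..
.......
.##....
.#.....
..#....
.......
#......
##.....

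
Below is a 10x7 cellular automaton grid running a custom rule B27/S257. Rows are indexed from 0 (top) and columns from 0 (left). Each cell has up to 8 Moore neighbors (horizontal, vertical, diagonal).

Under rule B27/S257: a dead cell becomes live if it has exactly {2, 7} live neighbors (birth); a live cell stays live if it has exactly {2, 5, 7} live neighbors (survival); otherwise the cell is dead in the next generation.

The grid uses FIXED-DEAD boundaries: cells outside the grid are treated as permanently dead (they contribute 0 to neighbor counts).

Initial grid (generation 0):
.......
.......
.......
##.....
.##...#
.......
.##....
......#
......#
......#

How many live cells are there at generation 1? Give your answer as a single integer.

Answer: 11

Derivation:
Simulating step by step:
Generation 0 (given above): 10 live cells
Generation 1: 11 live cells
.......
.......
##.....
#......
..#....
#..#...
.......
.##..#.
......#
.....#.
Population at generation 1: 11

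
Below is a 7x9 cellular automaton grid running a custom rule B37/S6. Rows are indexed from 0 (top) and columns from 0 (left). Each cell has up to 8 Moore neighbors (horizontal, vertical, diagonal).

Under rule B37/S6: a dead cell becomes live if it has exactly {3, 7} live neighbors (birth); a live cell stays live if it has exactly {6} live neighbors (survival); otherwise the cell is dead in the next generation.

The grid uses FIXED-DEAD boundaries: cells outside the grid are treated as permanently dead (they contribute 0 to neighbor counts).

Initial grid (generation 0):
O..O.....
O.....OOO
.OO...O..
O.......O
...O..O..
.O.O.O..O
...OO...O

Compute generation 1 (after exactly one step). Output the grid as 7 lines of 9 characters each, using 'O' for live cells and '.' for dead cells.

Answer: .......O.
..O......
O.......O
.OO....O.
..O.O..O.
.......O.
..O......

Derivation:
Simulating step by step:
Generation 0 (given above): 20 live cells
Generation 1: 12 live cells
(generation 1 grid is the final answer)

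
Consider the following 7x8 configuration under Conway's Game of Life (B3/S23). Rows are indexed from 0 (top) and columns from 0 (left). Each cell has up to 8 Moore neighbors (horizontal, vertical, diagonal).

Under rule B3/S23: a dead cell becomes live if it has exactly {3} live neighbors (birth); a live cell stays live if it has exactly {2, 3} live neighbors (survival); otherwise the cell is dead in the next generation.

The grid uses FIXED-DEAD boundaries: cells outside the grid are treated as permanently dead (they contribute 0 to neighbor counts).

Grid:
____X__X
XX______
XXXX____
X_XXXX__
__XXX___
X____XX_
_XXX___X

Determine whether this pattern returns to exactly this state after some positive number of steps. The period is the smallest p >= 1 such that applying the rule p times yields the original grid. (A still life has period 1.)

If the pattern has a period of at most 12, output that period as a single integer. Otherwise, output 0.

Answer: 0

Derivation:
Simulating and comparing each generation to the original:
Gen 0 (original, given above): 23 live cells
Gen 1: 11 live cells, differs from original
Gen 2: 8 live cells, differs from original
Gen 3: 6 live cells, differs from original
Gen 4: 6 live cells, differs from original
Gen 5: 7 live cells, differs from original
Gen 6: 7 live cells, differs from original
Gen 7: 7 live cells, differs from original
Gen 8: 7 live cells, differs from original
Gen 9: 7 live cells, differs from original
Gen 10: 7 live cells, differs from original
Gen 11: 7 live cells, differs from original
Gen 12: 7 live cells, differs from original
No period found within 12 steps.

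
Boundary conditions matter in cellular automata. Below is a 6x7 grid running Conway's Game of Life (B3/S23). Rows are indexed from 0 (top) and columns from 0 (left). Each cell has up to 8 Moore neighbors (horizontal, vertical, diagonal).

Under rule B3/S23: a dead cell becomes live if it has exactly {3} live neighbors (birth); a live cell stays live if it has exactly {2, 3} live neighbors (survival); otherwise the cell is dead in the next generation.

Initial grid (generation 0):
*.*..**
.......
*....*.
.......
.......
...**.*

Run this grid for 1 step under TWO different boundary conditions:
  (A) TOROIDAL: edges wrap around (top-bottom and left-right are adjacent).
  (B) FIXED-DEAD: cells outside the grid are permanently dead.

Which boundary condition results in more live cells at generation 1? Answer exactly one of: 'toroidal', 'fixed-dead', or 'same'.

Under TOROIDAL boundary, generation 1:
*..****
**...*.
.......
.......
.......
*..**.*
Population = 12

Under FIXED-DEAD boundary, generation 1:
.......
.*...**
.......
.......
.......
.......
Population = 3

Comparison: toroidal=12, fixed-dead=3 -> toroidal

Answer: toroidal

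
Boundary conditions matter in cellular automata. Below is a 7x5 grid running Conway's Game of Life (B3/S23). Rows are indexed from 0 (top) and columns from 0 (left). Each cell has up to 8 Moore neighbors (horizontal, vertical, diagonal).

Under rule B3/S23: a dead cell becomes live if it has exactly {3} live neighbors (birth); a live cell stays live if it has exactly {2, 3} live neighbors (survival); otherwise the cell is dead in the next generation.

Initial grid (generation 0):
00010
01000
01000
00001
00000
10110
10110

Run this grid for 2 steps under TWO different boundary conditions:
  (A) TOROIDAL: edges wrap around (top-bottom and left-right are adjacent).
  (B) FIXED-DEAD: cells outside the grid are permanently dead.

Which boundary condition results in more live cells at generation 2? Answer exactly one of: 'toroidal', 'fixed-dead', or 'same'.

Under TOROIDAL boundary, generation 2:
00110
11111
00000
00001
00111
00111
00001
Population = 15

Under FIXED-DEAD boundary, generation 2:
00000
00000
00000
00000
00110
00001
00110
Population = 5

Comparison: toroidal=15, fixed-dead=5 -> toroidal

Answer: toroidal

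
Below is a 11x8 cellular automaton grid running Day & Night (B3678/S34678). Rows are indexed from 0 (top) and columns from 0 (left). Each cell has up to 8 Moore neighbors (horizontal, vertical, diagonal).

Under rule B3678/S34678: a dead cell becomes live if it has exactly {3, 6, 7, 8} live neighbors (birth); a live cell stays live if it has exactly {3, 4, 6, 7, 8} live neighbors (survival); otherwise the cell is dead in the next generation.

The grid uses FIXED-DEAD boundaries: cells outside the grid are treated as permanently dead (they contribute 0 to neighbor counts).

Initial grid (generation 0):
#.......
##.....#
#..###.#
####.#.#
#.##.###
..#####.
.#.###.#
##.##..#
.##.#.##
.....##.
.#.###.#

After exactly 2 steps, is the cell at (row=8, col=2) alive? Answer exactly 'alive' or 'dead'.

Simulating step by step:
Generation 0 (given above): 48 live cells
Generation 1: 42 live cells
.#......
##..#.#.
##.##...
#...####
.####.##
...####.
#####...
###....#
###.#.##
.#......
....##..
Generation 2: 46 live cells
#.......
##.#.#..
######.#
#..#..##
..#.####
#.###.##
#...#.#.
.######.
####....
#####.#.
........

Cell (8,2) at generation 2: 1 -> alive

Answer: alive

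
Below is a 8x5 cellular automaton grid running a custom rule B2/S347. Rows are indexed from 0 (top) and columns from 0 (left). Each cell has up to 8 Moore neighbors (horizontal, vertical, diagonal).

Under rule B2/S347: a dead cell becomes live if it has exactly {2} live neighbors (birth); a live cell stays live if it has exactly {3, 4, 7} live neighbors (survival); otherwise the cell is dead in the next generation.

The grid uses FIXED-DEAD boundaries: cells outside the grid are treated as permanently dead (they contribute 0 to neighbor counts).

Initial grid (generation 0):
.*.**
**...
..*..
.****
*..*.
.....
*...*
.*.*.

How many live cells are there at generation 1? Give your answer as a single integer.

Answer: 19

Derivation:
Simulating step by step:
Generation 0 (given above): 16 live cells
Generation 1: 19 live cells
.....
.*..*
..*.*
****.
...*.
**.**
.***.
*.*.*
Population at generation 1: 19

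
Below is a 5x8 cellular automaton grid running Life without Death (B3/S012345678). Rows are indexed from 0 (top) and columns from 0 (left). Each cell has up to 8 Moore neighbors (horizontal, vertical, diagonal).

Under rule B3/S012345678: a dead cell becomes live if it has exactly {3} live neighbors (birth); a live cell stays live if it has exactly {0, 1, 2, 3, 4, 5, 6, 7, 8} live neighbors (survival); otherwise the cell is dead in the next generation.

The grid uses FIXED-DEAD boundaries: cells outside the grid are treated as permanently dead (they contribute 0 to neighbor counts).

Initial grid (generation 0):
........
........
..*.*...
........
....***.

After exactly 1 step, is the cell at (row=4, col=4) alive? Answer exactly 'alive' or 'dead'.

Simulating step by step:
Generation 0 (given above): 5 live cells
Generation 1: 7 live cells
........
........
..*.*...
...**...
....***.

Cell (4,4) at generation 1: 1 -> alive

Answer: alive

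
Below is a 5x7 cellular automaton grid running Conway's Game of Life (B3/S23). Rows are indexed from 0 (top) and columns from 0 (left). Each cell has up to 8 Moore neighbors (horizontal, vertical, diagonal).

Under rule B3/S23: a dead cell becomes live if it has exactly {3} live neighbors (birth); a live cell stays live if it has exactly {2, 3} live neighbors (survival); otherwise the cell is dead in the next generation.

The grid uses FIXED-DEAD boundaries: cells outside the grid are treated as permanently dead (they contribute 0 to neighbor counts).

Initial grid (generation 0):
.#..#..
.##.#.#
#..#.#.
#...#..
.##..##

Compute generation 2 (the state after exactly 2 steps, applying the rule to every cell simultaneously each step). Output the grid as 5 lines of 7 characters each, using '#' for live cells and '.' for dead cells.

Answer: #..##..
#....#.
#....#.
#.....#
.#####.

Derivation:
Simulating step by step:
Generation 0 (given above): 15 live cells
Generation 1: 19 live cells
.###.#.
###.#..
#.##.#.
#.###.#
.#...#.
Generation 2: 14 live cells
(generation 2 grid is the final answer)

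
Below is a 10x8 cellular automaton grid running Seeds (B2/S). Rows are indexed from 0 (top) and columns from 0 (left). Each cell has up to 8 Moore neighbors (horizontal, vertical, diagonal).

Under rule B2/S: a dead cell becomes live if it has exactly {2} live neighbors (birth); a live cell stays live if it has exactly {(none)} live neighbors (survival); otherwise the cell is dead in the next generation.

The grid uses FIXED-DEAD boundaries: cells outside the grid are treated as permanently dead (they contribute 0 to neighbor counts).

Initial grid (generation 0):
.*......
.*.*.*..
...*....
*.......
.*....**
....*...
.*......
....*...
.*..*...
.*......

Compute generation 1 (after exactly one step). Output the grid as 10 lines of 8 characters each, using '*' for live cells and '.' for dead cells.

Simulating step by step:
Generation 0 (given above): 15 live cells
Generation 1: 31 live cells
(generation 1 grid is the final answer)

Answer: *...*...
*.......
**......
.**...**
*....*..
***..***
...***..
****.*..
*.**.*..
*.*.....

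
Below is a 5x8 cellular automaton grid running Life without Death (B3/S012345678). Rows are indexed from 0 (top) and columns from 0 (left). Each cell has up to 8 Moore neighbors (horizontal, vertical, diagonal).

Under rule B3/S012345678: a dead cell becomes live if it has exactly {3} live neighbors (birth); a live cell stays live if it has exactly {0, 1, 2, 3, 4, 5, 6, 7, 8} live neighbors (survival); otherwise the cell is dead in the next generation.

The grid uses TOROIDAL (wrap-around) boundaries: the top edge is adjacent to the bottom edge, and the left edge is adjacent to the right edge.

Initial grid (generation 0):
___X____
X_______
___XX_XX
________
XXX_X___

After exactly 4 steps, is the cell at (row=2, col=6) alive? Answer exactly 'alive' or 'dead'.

Answer: alive

Derivation:
Simulating step by step:
Generation 0 (given above): 10 live cells
Generation 1: 22 live cells
X_XX____
X__XX__X
___XX_XX
XXX_XX_X
XXXXX___
Generation 2: 26 live cells
X_XX____
XX_XXXXX
___XX_XX
XXX_XX_X
XXXXXX__
Generation 3: 27 live cells
X_XX____
XX_XXXXX
___XX_XX
XXX_XX_X
XXXXXXX_
Generation 4: 27 live cells
X_XX____
XX_XXXXX
___XX_XX
XXX_XX_X
XXXXXXX_

Cell (2,6) at generation 4: 1 -> alive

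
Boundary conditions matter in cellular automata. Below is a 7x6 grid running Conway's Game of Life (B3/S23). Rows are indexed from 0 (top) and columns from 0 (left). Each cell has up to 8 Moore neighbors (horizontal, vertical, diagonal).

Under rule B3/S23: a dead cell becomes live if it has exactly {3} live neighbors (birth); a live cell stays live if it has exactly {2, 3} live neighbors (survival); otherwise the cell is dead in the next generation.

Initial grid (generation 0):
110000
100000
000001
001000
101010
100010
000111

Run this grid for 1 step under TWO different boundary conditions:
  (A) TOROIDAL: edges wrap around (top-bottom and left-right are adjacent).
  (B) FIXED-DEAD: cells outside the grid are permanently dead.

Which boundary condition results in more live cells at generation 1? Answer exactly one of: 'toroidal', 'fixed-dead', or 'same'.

Answer: toroidal

Derivation:
Under TOROIDAL boundary, generation 1:
110010
110001
000000
010101
000000
110000
010110
Population = 14

Under FIXED-DEAD boundary, generation 1:
110000
110000
000000
010100
000000
010000
000111
Population = 10

Comparison: toroidal=14, fixed-dead=10 -> toroidal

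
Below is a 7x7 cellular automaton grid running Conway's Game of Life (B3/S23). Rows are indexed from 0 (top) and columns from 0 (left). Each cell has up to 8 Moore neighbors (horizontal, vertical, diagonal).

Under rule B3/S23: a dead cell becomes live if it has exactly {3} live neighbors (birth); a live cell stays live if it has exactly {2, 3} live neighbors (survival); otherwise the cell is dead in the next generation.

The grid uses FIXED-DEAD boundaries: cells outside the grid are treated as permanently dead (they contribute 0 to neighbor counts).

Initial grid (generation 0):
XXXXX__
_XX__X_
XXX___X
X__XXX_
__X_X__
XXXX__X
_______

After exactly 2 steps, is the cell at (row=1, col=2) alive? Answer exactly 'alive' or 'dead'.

Answer: dead

Derivation:
Simulating step by step:
Generation 0 (given above): 23 live cells
Generation 1: 16 live cells
X__XX__
____XX_
X_____X
X___XX_
X______
_XXX___
_XX____
Generation 2: 18 live cells
___XXX_
___XXX_
______X
XX___X_
X_XXX__
X__X___
_X_X___

Cell (1,2) at generation 2: 0 -> dead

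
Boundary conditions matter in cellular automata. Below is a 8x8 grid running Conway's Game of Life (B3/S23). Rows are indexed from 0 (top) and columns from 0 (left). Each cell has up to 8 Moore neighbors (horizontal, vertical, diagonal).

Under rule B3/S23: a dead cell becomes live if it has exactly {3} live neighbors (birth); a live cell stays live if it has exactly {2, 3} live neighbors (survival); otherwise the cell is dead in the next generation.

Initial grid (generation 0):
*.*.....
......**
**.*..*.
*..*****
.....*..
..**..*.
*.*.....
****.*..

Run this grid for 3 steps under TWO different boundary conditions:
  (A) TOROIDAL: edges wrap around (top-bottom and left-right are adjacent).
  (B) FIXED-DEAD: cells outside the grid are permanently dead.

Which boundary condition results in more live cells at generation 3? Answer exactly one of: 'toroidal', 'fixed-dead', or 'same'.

Answer: toroidal

Derivation:
Under TOROIDAL boundary, generation 3:
.**.***.
**.....*
*......*
**.....*
*.*....*
****...*
*...**.*
.**.*.*.
Population = 29

Under FIXED-DEAD boundary, generation 3:
........
........
.*......
........
*.*.....
****....
*...*...
........
Population = 9

Comparison: toroidal=29, fixed-dead=9 -> toroidal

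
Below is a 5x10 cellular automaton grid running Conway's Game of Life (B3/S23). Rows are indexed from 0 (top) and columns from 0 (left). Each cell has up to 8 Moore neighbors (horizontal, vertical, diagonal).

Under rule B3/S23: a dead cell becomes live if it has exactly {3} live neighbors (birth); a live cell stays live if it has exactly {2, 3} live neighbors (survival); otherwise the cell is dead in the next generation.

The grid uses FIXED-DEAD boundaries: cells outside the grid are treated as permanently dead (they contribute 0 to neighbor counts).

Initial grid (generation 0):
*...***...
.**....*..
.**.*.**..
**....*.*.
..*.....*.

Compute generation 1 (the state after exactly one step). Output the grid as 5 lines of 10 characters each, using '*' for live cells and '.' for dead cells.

Simulating step by step:
Generation 0 (given above): 18 live cells
Generation 1: 18 live cells
(generation 1 grid is the final answer)

Answer: .*...**...
*.*.*..*..
...*.**.*.
*..*.**.*.
.*.....*..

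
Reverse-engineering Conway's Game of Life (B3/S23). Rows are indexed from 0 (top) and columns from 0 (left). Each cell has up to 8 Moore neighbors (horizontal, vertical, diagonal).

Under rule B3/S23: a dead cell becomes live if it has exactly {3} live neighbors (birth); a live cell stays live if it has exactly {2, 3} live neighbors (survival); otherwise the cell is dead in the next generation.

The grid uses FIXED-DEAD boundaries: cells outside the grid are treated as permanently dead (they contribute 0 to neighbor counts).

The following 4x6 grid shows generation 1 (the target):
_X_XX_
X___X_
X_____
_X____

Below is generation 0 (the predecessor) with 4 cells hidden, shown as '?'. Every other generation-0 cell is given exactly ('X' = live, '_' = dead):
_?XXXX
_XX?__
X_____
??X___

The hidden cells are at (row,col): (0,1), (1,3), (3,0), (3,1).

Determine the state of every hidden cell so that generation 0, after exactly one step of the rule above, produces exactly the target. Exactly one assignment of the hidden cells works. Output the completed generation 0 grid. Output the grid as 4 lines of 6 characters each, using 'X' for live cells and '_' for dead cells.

Answer: _XXXXX
_XX___
X_____
_XX___

Derivation:
Hidden generation-0 cells (in order): (0,1), (1,3), (3,0), (3,1).
A hidden cell only influences target cells in its own 3x3 neighborhood. Try each of the 2^4 = 16 assignments, step the completed generation 0 forward once under B3/S23, and compare with the target:
  (0,1)=_ (1,3)=_ (3,0)=_ (3,1)=_ -> step gives (0,2)='X' but target has '_' -> reject
  (0,1)=_ (1,3)=_ (3,0)=_ (3,1)=X -> step gives (0,2)='X' but target has '_' -> reject
  (0,1)=_ (1,3)=_ (3,0)=X (3,1)=_ -> step gives (0,2)='X' but target has '_' -> reject
  (0,1)=_ (1,3)=_ (3,0)=X (3,1)=X -> step gives (0,2)='X' but target has '_' -> reject
  (0,1)=_ (1,3)=X (3,0)=_ (3,1)=_ -> step gives (0,3)='_' but target has 'X' -> reject
  (0,1)=_ (1,3)=X (3,0)=_ (3,1)=X -> step gives (0,3)='_' but target has 'X' -> reject
  (0,1)=_ (1,3)=X (3,0)=X (3,1)=_ -> step gives (0,3)='_' but target has 'X' -> reject
  (0,1)=_ (1,3)=X (3,0)=X (3,1)=X -> step gives (0,3)='_' but target has 'X' -> reject
  (0,1)=X (1,3)=_ (3,0)=_ (3,1)=_ -> step gives (2,0)='_' but target has 'X' -> reject
  (0,1)=X (1,3)=_ (3,0)=_ (3,1)=X -> step reproduces the target at every cell -> ACCEPT
  (0,1)=X (1,3)=_ (3,0)=X (3,1)=_ -> step gives (2,2)='X' but target has '_' -> reject
  (0,1)=X (1,3)=_ (3,0)=X (3,1)=X -> step gives (3,0)='X' but target has '_' -> reject
  (0,1)=X (1,3)=X (3,0)=_ (3,1)=_ -> step gives (0,3)='_' but target has 'X' -> reject
  (0,1)=X (1,3)=X (3,0)=_ (3,1)=X -> step gives (0,3)='_' but target has 'X' -> reject
  (0,1)=X (1,3)=X (3,0)=X (3,1)=_ -> step gives (0,3)='_' but target has 'X' -> reject
  (0,1)=X (1,3)=X (3,0)=X (3,1)=X -> step gives (0,3)='_' but target has 'X' -> reject
Unique solution: (0,1)=live, (1,3)=dead, (3,0)=dead, (3,1)=live.
Check: live-neighbor counts of every cell in the completed generation 0:
234321
344432
254200
221100
Applying B3/S23 to generation 0 with these counts gives:
_X_XX_
X___X_
X_____
_X____
which matches the target exactly.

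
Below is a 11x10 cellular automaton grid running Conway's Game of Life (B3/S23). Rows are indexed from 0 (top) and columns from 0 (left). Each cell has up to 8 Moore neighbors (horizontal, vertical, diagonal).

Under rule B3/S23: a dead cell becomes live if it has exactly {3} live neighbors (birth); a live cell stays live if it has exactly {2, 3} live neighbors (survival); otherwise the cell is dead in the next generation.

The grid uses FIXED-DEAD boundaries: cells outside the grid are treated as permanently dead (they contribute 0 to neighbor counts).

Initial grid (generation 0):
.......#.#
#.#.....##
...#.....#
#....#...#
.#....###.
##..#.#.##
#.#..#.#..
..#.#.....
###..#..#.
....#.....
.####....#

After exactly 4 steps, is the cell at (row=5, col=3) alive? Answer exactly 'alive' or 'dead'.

Simulating step by step:
Generation 0 (given above): 38 live cells
Generation 1: 34 live cells
.........#
.........#
.#.......#
......##.#
.#....#...
#.#......#
#.#.#####.
#.#.###...
.##.##....
#...##....
..###.....
Generation 2: 26 live cells
..........
........##
.........#
......###.
.#....###.
#.##....#.
#.#.#..##.
#.#.......
#.#.......
..........
...###....
Generation 3: 23 live cells
..........
........##
.........#
......#..#
.##...#..#
#.##..#..#
#.#....##.
#.#.......
..........
...##.....
....#.....
Generation 4: 26 live cells
..........
........##
.........#
........##
.###.#####
#..#..#..#
#.#....##.
..........
...#......
...##.....
...##.....

Cell (5,3) at generation 4: 1 -> alive

Answer: alive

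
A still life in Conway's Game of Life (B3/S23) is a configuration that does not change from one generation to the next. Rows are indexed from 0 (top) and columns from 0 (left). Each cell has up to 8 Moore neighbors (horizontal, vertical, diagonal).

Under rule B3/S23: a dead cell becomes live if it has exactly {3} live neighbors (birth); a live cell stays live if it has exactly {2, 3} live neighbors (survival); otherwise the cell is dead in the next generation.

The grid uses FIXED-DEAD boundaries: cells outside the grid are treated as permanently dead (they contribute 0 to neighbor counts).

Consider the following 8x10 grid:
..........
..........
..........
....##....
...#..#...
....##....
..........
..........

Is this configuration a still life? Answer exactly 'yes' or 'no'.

Answer: yes

Derivation:
Compute generation 1 and compare to generation 0 (given above):
Generation 1:
..........
..........
..........
....##....
...#..#...
....##....
..........
..........
The grids are IDENTICAL -> still life.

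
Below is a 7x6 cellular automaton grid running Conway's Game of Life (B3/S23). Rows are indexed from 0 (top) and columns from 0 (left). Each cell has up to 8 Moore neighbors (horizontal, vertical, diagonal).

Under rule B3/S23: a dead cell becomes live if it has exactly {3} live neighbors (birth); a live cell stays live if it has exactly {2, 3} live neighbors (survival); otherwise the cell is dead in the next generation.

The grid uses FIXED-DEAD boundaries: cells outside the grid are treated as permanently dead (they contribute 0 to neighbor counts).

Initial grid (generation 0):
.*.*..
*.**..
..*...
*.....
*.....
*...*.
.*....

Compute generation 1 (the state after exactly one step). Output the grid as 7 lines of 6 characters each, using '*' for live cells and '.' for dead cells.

Simulating step by step:
Generation 0 (given above): 11 live cells
Generation 1: 10 live cells
(generation 1 grid is the final answer)

Answer: .*.*..
...*..
..**..
.*....
**....
**....
......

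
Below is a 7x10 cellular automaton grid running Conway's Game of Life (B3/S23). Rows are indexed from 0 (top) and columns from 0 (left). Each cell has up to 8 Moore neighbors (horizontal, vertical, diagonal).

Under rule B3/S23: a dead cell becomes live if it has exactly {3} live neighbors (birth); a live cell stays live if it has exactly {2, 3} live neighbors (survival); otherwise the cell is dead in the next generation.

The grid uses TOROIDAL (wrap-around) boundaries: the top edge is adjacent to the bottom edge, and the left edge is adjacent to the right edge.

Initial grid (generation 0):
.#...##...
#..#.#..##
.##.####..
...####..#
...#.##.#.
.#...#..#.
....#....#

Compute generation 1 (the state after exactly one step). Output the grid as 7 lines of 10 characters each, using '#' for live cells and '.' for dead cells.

Answer: .....##.#.
#..#....##
.##....#..
........#.
..##....##
.....#####
#...#.#...

Derivation:
Simulating step by step:
Generation 0 (given above): 28 live cells
Generation 1: 23 live cells
(generation 1 grid is the final answer)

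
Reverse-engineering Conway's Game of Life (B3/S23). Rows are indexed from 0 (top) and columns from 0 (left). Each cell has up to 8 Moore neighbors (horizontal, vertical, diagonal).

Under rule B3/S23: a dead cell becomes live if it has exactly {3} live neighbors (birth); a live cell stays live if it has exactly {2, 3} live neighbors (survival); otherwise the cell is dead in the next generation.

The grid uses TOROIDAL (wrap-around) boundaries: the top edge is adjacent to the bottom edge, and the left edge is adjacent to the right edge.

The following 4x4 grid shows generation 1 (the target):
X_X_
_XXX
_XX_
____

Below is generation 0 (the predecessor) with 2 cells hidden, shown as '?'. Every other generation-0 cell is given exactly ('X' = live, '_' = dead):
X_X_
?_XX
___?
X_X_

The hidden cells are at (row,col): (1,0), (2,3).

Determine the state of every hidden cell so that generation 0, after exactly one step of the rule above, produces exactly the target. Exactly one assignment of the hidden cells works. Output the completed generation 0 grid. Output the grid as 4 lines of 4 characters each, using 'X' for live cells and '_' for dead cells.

Hidden generation-0 cells (in order): (1,0), (2,3).
A hidden cell only influences target cells in its own 3x3 neighborhood. Try each of the 2^2 = 4 assignments, step the completed generation 0 forward once under B3/S23, and compare with the target:
  (1,0)=_ (2,3)=_ -> step reproduces the target at every cell -> ACCEPT
  (1,0)=_ (2,3)=X -> step gives (1,0)='X' but target has '_' -> reject
  (1,0)=X (2,3)=_ -> step gives (1,0)='X' but target has '_' -> reject
  (1,0)=X (2,3)=X -> step gives (1,0)='X' but target has '_' -> reject
Unique solution: (1,0)=dead, (2,3)=dead.
Check: live-neighbor counts of every cell in the completed generation 0:
2536
2323
2334
1414
Applying B3/S23 to generation 0 with these counts gives:
X_X_
_XXX
_XX_
____
which matches the target exactly.

Answer: X_X_
__XX
____
X_X_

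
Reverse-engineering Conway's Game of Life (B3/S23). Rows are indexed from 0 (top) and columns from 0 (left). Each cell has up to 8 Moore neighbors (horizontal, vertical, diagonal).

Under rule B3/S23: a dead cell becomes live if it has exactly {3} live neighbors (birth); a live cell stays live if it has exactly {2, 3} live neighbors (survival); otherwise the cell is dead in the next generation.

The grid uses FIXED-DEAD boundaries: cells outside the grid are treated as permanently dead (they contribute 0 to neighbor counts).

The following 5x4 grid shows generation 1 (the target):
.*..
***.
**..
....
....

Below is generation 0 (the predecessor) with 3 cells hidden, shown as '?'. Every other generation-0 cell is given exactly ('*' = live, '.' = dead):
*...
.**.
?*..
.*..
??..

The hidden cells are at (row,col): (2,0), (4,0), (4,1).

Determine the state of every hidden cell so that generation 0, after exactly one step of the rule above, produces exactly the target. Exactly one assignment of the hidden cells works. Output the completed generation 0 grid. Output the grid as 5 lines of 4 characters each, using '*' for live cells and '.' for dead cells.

Hidden generation-0 cells (in order): (2,0), (4,0), (4,1).
A hidden cell only influences target cells in its own 3x3 neighborhood. Try each of the 2^3 = 8 assignments, step the completed generation 0 forward once under B3/S23, and compare with the target:
  (2,0)=. (4,0)=. (4,1)=. -> step reproduces the target at every cell -> ACCEPT
  (2,0)=. (4,0)=. (4,1)=* -> step gives (3,0)='*' but target has '.' -> reject
  (2,0)=. (4,0)=* (4,1)=. -> step gives (3,0)='*' but target has '.' -> reject
  (2,0)=. (4,0)=* (4,1)=* -> step gives (3,1)='*' but target has '.' -> reject
  (2,0)=* (4,0)=. (4,1)=. -> step gives (1,0)='.' but target has '*' -> reject
  (2,0)=* (4,0)=. (4,1)=* -> step gives (1,0)='.' but target has '*' -> reject
  (2,0)=* (4,0)=* (4,1)=. -> step gives (1,0)='.' but target has '*' -> reject
  (2,0)=* (4,0)=* (4,1)=* -> step gives (1,0)='.' but target has '*' -> reject
Unique solution: (2,0)=dead, (4,0)=dead, (4,1)=dead.
Check: live-neighbor counts of every cell in the completed generation 0:
1321
3321
3341
2120
1110
Applying B3/S23 to generation 0 with these counts gives:
.*..
***.
**..
....
....
which matches the target exactly.

Answer: *...
.**.
.*..
.*..
....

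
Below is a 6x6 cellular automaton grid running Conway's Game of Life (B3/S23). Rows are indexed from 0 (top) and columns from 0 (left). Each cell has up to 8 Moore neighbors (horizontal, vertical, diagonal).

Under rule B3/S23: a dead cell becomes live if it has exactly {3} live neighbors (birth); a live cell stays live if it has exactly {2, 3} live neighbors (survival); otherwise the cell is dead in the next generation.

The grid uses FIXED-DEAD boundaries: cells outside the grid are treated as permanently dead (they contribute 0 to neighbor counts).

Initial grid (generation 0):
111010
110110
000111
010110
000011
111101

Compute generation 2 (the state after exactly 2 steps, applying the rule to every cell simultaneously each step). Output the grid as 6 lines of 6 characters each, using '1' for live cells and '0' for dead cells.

Answer: 010000
100000
110000
100000
000110
011010

Derivation:
Simulating step by step:
Generation 0 (given above): 21 live cells
Generation 1: 14 live cells
101010
100000
110001
001000
100001
011101
Generation 2: 10 live cells
(generation 2 grid is the final answer)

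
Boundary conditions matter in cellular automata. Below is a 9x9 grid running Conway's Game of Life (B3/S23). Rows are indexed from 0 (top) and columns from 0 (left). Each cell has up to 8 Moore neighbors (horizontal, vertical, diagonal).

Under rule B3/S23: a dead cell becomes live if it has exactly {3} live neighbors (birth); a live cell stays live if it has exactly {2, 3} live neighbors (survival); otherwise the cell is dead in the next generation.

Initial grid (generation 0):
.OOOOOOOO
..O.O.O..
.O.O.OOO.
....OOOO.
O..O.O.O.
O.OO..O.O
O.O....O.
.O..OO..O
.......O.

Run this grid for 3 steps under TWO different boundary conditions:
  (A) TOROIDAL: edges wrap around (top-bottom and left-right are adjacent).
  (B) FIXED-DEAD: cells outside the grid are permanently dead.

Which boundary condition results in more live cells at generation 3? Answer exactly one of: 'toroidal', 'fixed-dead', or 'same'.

Answer: toroidal

Derivation:
Under TOROIDAL boundary, generation 3:
.O......O
...O....O
OOOO.....
.OOO.....
O......O.
OO.....OO
..OO.....
OOOO.....
........O
Population = 24

Under FIXED-DEAD boundary, generation 3:
.........
..O......
..OO.....
...O.....
.......O.
.O.....O.
O......O.
.O.......
.........
Population = 10

Comparison: toroidal=24, fixed-dead=10 -> toroidal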